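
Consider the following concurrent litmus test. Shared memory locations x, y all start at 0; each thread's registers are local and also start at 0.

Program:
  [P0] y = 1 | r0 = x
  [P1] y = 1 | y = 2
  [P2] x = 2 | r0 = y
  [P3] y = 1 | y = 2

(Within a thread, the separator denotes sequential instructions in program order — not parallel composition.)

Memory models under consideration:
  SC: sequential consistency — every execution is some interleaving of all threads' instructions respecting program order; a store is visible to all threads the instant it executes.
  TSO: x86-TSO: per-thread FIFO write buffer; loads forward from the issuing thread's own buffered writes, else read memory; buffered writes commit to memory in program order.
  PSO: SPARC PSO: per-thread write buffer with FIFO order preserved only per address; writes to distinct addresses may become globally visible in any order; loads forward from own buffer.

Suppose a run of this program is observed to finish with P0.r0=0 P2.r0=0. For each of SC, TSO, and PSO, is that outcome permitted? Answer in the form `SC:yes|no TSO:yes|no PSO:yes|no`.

outcome vector order: (P0.r0,P2.r0)
SC: 5 outcomes — {01, 02, 20, 21, 22}
TSO: 6 outcomes — {00, 01, 02, 20, 21, 22}
PSO: 6 outcomes — {00, 01, 02, 20, 21, 22}
target 00 ∈ {TSO,PSO}

SC:no TSO:yes PSO:yes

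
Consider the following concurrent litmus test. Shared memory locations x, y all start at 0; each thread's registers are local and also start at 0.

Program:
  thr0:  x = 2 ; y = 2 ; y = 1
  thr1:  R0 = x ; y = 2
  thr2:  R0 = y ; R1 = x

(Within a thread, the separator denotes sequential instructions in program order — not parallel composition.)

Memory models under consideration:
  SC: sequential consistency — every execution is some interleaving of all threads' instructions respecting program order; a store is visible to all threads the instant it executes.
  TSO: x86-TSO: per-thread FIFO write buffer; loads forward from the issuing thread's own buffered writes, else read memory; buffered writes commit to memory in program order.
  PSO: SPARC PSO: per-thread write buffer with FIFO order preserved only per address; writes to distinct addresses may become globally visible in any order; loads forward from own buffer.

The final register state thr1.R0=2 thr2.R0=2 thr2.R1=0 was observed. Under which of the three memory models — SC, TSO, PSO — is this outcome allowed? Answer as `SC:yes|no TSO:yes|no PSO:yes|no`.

SC:no TSO:no PSO:yes

outcome vector order: (thr1.R0,thr2.R0,thr2.R1)
[SC] allowed = {0/0/0; 0/0/2; 0/1/2; 0/2/0; 0/2/2; 2/0/0; 2/0/2; 2/1/2; 2/2/2}
[TSO] allowed = {0/0/0; 0/0/2; 0/1/2; 0/2/0; 0/2/2; 2/0/0; 2/0/2; 2/1/2; 2/2/2}
[PSO] allowed = {0/0/0; 0/0/2; 0/1/0; 0/1/2; 0/2/0; 0/2/2; 2/0/0; 2/0/2; 2/1/0; 2/1/2; 2/2/0; 2/2/2}
target 2/2/0 ∈ {PSO}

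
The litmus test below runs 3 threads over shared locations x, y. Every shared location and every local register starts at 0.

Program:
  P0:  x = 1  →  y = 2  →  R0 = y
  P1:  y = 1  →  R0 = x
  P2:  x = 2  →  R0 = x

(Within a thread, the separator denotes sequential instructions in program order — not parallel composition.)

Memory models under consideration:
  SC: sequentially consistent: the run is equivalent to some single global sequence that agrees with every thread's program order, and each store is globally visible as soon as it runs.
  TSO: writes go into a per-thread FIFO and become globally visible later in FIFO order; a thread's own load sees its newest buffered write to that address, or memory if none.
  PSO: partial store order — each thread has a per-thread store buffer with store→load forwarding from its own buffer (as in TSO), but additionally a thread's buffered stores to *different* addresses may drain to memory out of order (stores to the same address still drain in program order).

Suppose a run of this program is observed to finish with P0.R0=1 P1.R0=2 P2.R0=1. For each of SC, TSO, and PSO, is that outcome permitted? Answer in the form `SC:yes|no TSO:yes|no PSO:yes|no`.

outcome vector order: (P0.R0,P1.R0,P2.R0)
[SC] allowed = {(1,1,1), (1,1,2), (1,2,2), (2,0,1), (2,0,2), (2,1,1), (2,1,2), (2,2,1), (2,2,2)}
[TSO] allowed = {(1,0,1), (1,0,2), (1,1,1), (1,1,2), (1,2,1), (1,2,2), (2,0,1), (2,0,2), (2,1,1), (2,1,2), (2,2,1), (2,2,2)}
[PSO] allowed = {(1,0,1), (1,0,2), (1,1,1), (1,1,2), (1,2,1), (1,2,2), (2,0,1), (2,0,2), (2,1,1), (2,1,2), (2,2,1), (2,2,2)}
target (1,2,1) ∈ {TSO,PSO}

SC:no TSO:yes PSO:yes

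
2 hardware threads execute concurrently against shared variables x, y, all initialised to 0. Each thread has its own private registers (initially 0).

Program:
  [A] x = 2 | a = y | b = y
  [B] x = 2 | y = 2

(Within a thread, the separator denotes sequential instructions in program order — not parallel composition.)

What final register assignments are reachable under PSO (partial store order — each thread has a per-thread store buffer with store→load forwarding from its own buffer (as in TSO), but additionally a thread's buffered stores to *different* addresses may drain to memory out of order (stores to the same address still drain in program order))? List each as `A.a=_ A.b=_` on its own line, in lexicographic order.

A.a=0 A.b=0
A.a=0 A.b=2
A.a=2 A.b=2

outcome vector order: (A.a,A.b)
|PSO outcomes| = 3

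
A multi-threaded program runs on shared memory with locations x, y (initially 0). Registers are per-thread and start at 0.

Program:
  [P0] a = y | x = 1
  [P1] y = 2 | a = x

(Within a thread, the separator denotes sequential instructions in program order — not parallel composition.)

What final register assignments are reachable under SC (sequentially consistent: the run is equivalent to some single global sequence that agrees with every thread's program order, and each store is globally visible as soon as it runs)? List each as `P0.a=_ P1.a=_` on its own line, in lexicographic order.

P0.a=0 P1.a=0
P0.a=0 P1.a=1
P0.a=2 P1.a=0
P0.a=2 P1.a=1

outcome vector order: (P0.a,P1.a)
|SC outcomes| = 4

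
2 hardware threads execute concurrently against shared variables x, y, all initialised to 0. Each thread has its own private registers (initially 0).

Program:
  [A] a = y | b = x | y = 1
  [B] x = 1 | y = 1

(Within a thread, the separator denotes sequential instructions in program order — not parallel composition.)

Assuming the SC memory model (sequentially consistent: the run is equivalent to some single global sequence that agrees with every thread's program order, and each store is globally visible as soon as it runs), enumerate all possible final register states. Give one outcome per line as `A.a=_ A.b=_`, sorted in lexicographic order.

outcome vector order: (A.a,A.b)
|SC outcomes| = 3

A.a=0 A.b=0
A.a=0 A.b=1
A.a=1 A.b=1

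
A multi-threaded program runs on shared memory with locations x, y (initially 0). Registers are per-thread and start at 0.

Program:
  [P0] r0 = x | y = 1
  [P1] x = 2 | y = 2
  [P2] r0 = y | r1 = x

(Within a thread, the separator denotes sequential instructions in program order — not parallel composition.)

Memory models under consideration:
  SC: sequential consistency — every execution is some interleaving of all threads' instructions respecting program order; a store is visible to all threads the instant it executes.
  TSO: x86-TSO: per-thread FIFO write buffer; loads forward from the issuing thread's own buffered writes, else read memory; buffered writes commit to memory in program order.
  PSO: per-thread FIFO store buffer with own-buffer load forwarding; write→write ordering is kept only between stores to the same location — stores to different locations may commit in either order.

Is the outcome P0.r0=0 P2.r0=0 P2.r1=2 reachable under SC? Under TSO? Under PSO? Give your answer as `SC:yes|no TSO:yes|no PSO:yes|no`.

SC:yes TSO:yes PSO:yes

outcome vector order: (P0.r0,P2.r0,P2.r1)
[SC] allowed = {000, 002, 010, 012, 022, 200, 202, 212, 222}
[TSO] allowed = {000, 002, 010, 012, 022, 200, 202, 212, 222}
[PSO] allowed = {000, 002, 010, 012, 020, 022, 200, 202, 212, 220, 222}
target 002 ∈ {SC,TSO,PSO}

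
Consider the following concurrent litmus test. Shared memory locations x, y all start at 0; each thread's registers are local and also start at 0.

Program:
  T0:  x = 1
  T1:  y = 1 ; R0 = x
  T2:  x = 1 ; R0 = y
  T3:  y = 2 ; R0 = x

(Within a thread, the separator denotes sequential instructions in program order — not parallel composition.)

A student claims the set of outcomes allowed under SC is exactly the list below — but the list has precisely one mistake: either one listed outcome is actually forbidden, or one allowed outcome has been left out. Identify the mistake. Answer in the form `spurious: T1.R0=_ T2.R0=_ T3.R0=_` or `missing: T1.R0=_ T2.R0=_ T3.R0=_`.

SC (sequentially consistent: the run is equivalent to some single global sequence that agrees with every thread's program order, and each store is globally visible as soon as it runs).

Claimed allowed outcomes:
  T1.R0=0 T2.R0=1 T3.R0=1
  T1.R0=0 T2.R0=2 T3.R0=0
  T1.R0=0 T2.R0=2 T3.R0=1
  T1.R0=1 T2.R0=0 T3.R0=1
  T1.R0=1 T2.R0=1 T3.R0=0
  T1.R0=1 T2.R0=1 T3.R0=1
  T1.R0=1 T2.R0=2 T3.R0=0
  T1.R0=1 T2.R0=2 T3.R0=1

missing: T1.R0=0 T2.R0=1 T3.R0=0

outcome vector order: (T1.R0,T2.R0,T3.R0)
under SC → 0/1/0, 0/1/1, 0/2/0, 0/2/1, 1/0/1, 1/1/0, 1/1/1, 1/2/0, 1/2/1
SC∖claimed = {0/1/0}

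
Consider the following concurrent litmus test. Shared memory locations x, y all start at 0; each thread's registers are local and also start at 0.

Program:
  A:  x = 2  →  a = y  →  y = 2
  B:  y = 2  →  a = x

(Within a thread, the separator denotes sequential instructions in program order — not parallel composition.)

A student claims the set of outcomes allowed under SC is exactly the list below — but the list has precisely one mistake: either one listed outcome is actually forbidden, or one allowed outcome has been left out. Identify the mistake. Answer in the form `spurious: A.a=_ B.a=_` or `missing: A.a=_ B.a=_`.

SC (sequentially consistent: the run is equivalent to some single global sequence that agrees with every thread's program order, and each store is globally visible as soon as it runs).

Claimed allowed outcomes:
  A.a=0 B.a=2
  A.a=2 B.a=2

missing: A.a=2 B.a=0

outcome vector order: (A.a,B.a)
under SC → 0/2 2/0 2/2
SC∖claimed = {2/0}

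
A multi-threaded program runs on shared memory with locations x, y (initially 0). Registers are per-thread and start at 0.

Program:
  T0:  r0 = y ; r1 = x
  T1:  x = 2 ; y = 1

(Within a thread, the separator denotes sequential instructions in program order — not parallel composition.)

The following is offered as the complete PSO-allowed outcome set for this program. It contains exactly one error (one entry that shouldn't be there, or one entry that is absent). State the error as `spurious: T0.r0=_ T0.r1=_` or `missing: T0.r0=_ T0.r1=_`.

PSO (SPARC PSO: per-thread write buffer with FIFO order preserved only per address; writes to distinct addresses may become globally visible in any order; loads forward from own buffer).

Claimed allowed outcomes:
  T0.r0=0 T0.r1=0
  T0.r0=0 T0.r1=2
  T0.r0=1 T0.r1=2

outcome vector order: (T0.r0,T0.r1)
under PSO → <0 0> <0 2> <1 0> <1 2>
PSO∖claimed = {<1 0>}

missing: T0.r0=1 T0.r1=0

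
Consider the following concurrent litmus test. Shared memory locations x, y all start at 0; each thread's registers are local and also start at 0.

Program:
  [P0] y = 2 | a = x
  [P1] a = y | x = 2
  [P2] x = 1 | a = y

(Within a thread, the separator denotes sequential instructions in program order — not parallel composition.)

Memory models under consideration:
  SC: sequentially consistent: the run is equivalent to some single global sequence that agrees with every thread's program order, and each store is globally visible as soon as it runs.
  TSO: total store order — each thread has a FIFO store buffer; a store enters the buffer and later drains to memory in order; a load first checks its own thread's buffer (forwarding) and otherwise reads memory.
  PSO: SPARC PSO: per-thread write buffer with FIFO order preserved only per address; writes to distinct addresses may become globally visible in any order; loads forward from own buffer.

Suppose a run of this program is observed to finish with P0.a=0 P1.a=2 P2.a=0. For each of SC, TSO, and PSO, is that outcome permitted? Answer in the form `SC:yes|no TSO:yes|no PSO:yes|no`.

SC:no TSO:yes PSO:yes

outcome vector order: (P0.a,P1.a,P2.a)
SC: 10 outcomes — {0/0/2; 0/2/2; 1/0/0; 1/0/2; 1/2/0; 1/2/2; 2/0/0; 2/0/2; 2/2/0; 2/2/2}
TSO: 12 outcomes — {0/0/0; 0/0/2; 0/2/0; 0/2/2; 1/0/0; 1/0/2; 1/2/0; 1/2/2; 2/0/0; 2/0/2; 2/2/0; 2/2/2}
PSO: 12 outcomes — {0/0/0; 0/0/2; 0/2/0; 0/2/2; 1/0/0; 1/0/2; 1/2/0; 1/2/2; 2/0/0; 2/0/2; 2/2/0; 2/2/2}
target 0/2/0 ∈ {TSO,PSO}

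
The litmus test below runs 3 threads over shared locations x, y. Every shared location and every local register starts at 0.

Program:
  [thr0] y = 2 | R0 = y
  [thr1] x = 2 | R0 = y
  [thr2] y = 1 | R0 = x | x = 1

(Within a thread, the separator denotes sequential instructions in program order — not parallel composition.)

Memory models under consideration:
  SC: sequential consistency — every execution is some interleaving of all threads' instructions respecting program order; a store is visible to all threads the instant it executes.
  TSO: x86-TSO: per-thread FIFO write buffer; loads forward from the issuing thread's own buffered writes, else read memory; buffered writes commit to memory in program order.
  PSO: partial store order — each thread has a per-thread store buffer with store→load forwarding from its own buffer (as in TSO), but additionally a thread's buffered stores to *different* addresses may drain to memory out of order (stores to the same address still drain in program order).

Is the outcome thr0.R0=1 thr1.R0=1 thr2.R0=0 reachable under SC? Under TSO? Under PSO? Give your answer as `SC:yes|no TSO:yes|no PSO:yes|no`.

SC:yes TSO:yes PSO:yes

outcome vector order: (thr0.R0,thr1.R0,thr2.R0)
under SC → <1 0 2> <1 1 0> <1 1 2> <1 2 2> <2 0 2> <2 1 0> <2 1 2> <2 2 0> <2 2 2>
under TSO → <1 0 0> <1 0 2> <1 1 0> <1 1 2> <1 2 0> <1 2 2> <2 0 0> <2 0 2> <2 1 0> <2 1 2> <2 2 0> <2 2 2>
under PSO → <1 0 0> <1 0 2> <1 1 0> <1 1 2> <1 2 0> <1 2 2> <2 0 0> <2 0 2> <2 1 0> <2 1 2> <2 2 0> <2 2 2>
target <1 1 0> ∈ {SC,TSO,PSO}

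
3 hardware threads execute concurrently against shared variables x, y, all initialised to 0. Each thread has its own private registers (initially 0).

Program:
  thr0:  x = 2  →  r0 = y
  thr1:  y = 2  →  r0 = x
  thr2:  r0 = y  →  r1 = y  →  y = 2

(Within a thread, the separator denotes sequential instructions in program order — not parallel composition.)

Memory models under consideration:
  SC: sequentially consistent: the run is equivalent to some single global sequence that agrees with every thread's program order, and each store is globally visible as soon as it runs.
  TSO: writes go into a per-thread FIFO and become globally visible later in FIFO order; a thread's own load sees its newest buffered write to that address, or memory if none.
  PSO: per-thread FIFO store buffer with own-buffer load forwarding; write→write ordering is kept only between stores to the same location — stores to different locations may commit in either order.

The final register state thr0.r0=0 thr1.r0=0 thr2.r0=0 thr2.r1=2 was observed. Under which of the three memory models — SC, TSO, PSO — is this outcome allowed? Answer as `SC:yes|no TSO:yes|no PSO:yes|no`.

SC:no TSO:yes PSO:yes

outcome vector order: (thr0.r0,thr1.r0,thr2.r0,thr2.r1)
SC: 9 outcomes — {(0,2,0,0); (0,2,0,2); (0,2,2,2); (2,0,0,0); (2,0,0,2); (2,0,2,2); (2,2,0,0); (2,2,0,2); (2,2,2,2)}
TSO: 12 outcomes — {(0,0,0,0); (0,0,0,2); (0,0,2,2); (0,2,0,0); (0,2,0,2); (0,2,2,2); (2,0,0,0); (2,0,0,2); (2,0,2,2); (2,2,0,0); (2,2,0,2); (2,2,2,2)}
PSO: 12 outcomes — {(0,0,0,0); (0,0,0,2); (0,0,2,2); (0,2,0,0); (0,2,0,2); (0,2,2,2); (2,0,0,0); (2,0,0,2); (2,0,2,2); (2,2,0,0); (2,2,0,2); (2,2,2,2)}
target (0,0,0,2) ∈ {TSO,PSO}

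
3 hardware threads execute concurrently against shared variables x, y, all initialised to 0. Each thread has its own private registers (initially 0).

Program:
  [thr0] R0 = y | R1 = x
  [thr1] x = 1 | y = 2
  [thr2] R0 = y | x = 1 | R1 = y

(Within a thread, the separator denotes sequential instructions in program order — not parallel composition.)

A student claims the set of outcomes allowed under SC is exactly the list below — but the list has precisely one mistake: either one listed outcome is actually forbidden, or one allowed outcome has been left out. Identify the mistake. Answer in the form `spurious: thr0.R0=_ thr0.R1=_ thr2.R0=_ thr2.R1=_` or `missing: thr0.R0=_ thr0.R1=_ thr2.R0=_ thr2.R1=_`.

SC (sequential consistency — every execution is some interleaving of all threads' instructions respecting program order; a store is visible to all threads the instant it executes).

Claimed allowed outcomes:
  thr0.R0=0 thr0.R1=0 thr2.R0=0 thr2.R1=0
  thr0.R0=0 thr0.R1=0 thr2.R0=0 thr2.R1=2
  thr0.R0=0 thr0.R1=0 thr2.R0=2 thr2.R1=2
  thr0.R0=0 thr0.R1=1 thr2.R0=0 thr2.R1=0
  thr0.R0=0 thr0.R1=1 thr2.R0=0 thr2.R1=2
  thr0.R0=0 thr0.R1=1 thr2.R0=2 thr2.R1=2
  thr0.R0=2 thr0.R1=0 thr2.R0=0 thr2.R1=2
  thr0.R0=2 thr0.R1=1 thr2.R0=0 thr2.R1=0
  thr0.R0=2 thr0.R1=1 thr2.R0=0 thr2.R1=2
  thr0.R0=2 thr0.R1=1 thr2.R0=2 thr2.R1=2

outcome vector order: (thr0.R0,thr0.R1,thr2.R0,thr2.R1)
[SC] allowed = {0/0/0/0, 0/0/0/2, 0/0/2/2, 0/1/0/0, 0/1/0/2, 0/1/2/2, 2/1/0/0, 2/1/0/2, 2/1/2/2}
claimed∖SC = {2/0/0/2}

spurious: thr0.R0=2 thr0.R1=0 thr2.R0=0 thr2.R1=2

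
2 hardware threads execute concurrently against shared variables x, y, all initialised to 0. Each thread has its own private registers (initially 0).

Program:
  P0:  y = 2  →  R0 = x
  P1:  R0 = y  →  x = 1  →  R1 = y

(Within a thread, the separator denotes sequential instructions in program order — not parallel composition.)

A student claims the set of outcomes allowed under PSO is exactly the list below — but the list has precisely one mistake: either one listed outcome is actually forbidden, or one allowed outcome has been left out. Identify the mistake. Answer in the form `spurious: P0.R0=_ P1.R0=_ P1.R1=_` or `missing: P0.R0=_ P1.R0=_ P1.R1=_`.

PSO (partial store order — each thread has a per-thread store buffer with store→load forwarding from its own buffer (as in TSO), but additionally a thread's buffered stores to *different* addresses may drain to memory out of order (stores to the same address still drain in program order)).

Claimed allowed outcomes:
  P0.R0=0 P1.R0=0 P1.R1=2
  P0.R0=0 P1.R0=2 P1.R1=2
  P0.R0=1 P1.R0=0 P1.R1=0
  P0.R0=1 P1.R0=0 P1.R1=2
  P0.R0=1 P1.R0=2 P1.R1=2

missing: P0.R0=0 P1.R0=0 P1.R1=0

outcome vector order: (P0.R0,P1.R0,P1.R1)
[PSO] allowed = {000; 002; 022; 100; 102; 122}
PSO∖claimed = {000}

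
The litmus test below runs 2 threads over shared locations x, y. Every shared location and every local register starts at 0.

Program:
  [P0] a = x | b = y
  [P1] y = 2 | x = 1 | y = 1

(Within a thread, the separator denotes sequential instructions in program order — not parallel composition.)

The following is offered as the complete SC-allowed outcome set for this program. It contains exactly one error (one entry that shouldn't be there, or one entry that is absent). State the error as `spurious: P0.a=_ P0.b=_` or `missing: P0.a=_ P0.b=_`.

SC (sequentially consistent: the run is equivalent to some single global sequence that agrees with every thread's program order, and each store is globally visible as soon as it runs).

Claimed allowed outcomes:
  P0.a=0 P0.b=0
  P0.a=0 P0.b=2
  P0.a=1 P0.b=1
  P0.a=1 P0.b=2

outcome vector order: (P0.a,P0.b)
under SC → (0,0) (0,1) (0,2) (1,1) (1,2)
SC∖claimed = {(0,1)}

missing: P0.a=0 P0.b=1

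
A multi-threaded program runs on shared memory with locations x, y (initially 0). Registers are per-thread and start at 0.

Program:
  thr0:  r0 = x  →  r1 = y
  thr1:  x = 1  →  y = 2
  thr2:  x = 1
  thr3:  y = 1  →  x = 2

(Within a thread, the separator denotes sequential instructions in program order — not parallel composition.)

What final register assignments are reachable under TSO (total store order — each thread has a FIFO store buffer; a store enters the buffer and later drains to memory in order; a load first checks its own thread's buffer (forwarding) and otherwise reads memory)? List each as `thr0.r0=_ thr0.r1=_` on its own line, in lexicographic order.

outcome vector order: (thr0.r0,thr0.r1)
|TSO outcomes| = 8

thr0.r0=0 thr0.r1=0
thr0.r0=0 thr0.r1=1
thr0.r0=0 thr0.r1=2
thr0.r0=1 thr0.r1=0
thr0.r0=1 thr0.r1=1
thr0.r0=1 thr0.r1=2
thr0.r0=2 thr0.r1=1
thr0.r0=2 thr0.r1=2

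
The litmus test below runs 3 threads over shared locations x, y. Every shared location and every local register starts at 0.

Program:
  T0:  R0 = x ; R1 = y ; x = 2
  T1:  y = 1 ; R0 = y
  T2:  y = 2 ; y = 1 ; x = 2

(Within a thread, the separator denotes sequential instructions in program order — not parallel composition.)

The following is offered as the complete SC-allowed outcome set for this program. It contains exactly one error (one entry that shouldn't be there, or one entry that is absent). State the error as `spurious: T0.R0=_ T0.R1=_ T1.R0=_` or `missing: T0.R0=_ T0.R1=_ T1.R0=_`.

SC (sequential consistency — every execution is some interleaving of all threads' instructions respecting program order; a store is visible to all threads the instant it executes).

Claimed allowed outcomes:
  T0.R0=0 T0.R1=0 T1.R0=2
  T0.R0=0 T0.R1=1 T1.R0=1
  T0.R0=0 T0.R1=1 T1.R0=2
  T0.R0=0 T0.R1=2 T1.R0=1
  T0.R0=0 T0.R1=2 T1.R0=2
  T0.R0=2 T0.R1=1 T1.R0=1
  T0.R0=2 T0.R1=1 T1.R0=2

outcome vector order: (T0.R0,T0.R1,T1.R0)
under SC → 0/0/1; 0/0/2; 0/1/1; 0/1/2; 0/2/1; 0/2/2; 2/1/1; 2/1/2
SC∖claimed = {0/0/1}

missing: T0.R0=0 T0.R1=0 T1.R0=1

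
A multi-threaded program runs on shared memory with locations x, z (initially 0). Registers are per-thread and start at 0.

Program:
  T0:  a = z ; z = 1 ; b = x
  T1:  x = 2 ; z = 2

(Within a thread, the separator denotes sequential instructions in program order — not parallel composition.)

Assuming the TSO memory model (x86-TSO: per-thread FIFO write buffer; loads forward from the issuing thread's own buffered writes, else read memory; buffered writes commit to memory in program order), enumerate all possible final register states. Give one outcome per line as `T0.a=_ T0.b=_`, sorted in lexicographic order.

outcome vector order: (T0.a,T0.b)
|TSO outcomes| = 3

T0.a=0 T0.b=0
T0.a=0 T0.b=2
T0.a=2 T0.b=2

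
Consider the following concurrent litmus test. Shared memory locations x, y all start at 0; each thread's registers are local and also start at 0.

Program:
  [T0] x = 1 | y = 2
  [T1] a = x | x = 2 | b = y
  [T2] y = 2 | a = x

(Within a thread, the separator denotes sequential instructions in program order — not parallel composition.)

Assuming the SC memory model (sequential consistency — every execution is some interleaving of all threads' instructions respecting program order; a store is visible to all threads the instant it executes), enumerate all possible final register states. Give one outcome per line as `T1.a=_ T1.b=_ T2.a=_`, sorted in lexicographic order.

T1.a=0 T1.b=0 T2.a=1
T1.a=0 T1.b=0 T2.a=2
T1.a=0 T1.b=2 T2.a=0
T1.a=0 T1.b=2 T2.a=1
T1.a=0 T1.b=2 T2.a=2
T1.a=1 T1.b=0 T2.a=2
T1.a=1 T1.b=2 T2.a=0
T1.a=1 T1.b=2 T2.a=1
T1.a=1 T1.b=2 T2.a=2

outcome vector order: (T1.a,T1.b,T2.a)
|SC outcomes| = 9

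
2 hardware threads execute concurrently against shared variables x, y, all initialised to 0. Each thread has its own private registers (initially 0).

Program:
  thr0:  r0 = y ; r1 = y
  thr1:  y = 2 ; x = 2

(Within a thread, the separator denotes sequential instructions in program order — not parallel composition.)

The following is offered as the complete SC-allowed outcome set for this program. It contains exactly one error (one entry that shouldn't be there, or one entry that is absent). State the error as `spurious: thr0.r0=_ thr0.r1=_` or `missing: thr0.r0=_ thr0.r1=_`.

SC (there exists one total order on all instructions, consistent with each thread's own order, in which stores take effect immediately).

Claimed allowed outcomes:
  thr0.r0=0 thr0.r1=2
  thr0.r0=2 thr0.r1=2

outcome vector order: (thr0.r0,thr0.r1)
under SC → 00; 02; 22
SC∖claimed = {00}

missing: thr0.r0=0 thr0.r1=0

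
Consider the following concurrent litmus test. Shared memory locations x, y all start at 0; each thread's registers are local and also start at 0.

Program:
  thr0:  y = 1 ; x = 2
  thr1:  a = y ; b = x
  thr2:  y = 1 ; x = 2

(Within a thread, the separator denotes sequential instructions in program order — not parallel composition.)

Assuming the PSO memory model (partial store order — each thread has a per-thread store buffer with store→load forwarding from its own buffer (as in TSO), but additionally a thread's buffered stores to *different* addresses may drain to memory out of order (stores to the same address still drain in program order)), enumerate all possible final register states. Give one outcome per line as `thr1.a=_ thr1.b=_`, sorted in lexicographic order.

outcome vector order: (thr1.a,thr1.b)
|PSO outcomes| = 4

thr1.a=0 thr1.b=0
thr1.a=0 thr1.b=2
thr1.a=1 thr1.b=0
thr1.a=1 thr1.b=2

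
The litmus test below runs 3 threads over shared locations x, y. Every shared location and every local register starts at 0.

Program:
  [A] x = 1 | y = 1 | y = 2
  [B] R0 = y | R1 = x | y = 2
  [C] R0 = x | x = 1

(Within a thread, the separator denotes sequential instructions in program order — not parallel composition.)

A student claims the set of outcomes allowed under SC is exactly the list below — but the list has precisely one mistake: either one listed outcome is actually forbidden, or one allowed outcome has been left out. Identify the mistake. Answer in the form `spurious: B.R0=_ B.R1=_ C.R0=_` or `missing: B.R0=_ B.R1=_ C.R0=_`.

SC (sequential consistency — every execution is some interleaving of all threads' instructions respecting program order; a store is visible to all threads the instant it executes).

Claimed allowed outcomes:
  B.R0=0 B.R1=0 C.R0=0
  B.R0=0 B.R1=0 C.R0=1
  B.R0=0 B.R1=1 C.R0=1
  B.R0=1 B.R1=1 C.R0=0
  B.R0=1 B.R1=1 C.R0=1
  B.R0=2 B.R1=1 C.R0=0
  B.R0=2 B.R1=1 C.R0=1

missing: B.R0=0 B.R1=1 C.R0=0

outcome vector order: (B.R0,B.R1,C.R0)
SC (8): <0 0 0>, <0 0 1>, <0 1 0>, <0 1 1>, <1 1 0>, <1 1 1>, <2 1 0>, <2 1 1>
SC∖claimed = {<0 1 0>}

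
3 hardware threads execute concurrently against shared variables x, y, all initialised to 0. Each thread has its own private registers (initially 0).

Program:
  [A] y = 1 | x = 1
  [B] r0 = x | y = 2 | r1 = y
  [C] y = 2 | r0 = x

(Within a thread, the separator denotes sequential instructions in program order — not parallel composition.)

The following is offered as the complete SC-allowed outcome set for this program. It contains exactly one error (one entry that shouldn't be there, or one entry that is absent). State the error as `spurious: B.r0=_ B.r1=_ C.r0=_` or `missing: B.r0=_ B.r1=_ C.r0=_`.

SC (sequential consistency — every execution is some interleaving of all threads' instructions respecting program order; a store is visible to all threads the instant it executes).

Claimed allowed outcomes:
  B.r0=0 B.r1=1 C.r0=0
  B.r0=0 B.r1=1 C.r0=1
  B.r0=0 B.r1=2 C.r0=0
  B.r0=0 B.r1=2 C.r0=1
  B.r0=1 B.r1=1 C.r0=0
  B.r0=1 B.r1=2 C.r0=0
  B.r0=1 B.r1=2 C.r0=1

outcome vector order: (B.r0,B.r1,C.r0)
[SC] allowed = {0/1/0 0/1/1 0/2/0 0/2/1 1/2/0 1/2/1}
claimed∖SC = {1/1/0}

spurious: B.r0=1 B.r1=1 C.r0=0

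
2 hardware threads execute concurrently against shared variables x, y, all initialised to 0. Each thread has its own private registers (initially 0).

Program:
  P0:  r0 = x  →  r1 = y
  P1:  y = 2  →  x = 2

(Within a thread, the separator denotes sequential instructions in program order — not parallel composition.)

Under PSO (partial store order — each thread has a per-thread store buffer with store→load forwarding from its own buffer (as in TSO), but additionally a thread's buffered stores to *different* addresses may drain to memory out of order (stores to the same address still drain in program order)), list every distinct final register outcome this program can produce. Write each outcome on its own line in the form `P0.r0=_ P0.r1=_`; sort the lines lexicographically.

P0.r0=0 P0.r1=0
P0.r0=0 P0.r1=2
P0.r0=2 P0.r1=0
P0.r0=2 P0.r1=2

outcome vector order: (P0.r0,P0.r1)
|PSO outcomes| = 4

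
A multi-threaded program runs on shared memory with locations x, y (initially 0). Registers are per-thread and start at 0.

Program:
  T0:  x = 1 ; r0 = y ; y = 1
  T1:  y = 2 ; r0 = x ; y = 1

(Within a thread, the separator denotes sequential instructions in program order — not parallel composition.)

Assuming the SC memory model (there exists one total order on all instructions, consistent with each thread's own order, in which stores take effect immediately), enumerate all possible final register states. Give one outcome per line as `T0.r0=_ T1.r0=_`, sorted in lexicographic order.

T0.r0=0 T1.r0=1
T0.r0=1 T1.r0=0
T0.r0=1 T1.r0=1
T0.r0=2 T1.r0=0
T0.r0=2 T1.r0=1

outcome vector order: (T0.r0,T1.r0)
|SC outcomes| = 5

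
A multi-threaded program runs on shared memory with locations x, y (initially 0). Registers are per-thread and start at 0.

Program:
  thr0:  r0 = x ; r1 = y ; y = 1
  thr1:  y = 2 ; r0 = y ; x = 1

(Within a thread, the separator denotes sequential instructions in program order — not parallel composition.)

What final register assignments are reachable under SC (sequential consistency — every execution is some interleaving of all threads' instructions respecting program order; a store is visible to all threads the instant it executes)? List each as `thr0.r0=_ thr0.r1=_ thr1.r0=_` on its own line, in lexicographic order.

outcome vector order: (thr0.r0,thr0.r1,thr1.r0)
|SC outcomes| = 5

thr0.r0=0 thr0.r1=0 thr1.r0=1
thr0.r0=0 thr0.r1=0 thr1.r0=2
thr0.r0=0 thr0.r1=2 thr1.r0=1
thr0.r0=0 thr0.r1=2 thr1.r0=2
thr0.r0=1 thr0.r1=2 thr1.r0=2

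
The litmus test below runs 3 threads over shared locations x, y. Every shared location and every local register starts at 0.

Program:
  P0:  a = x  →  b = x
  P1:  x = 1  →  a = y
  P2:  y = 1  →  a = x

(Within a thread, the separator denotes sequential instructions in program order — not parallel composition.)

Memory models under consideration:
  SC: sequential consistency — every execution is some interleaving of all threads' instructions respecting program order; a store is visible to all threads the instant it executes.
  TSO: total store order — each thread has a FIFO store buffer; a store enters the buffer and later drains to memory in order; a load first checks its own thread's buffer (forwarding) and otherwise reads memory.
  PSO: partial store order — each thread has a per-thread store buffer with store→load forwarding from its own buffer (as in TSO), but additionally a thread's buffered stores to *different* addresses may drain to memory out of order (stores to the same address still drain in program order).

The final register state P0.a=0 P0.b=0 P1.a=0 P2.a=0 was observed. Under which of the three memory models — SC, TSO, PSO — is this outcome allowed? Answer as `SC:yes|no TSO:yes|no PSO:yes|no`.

SC:no TSO:yes PSO:yes

outcome vector order: (P0.a,P0.b,P1.a,P2.a)
under SC → 0001, 0010, 0011, 0101, 0110, 0111, 1101, 1110, 1111
under TSO → 0000, 0001, 0010, 0011, 0100, 0101, 0110, 0111, 1100, 1101, 1110, 1111
under PSO → 0000, 0001, 0010, 0011, 0100, 0101, 0110, 0111, 1100, 1101, 1110, 1111
target 0000 ∈ {TSO,PSO}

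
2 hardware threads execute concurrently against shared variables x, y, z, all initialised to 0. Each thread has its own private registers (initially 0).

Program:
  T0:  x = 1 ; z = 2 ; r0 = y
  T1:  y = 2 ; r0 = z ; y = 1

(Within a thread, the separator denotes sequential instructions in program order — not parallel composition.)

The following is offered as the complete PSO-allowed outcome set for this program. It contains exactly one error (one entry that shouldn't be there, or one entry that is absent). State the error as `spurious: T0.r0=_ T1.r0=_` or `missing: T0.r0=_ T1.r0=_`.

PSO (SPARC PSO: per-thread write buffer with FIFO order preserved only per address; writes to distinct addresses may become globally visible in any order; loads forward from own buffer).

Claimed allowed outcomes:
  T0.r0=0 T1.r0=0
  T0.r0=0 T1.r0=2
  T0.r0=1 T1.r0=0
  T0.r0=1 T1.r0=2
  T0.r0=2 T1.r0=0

outcome vector order: (T0.r0,T1.r0)
PSO: 6 outcomes — {(0,0) (0,2) (1,0) (1,2) (2,0) (2,2)}
PSO∖claimed = {(2,2)}

missing: T0.r0=2 T1.r0=2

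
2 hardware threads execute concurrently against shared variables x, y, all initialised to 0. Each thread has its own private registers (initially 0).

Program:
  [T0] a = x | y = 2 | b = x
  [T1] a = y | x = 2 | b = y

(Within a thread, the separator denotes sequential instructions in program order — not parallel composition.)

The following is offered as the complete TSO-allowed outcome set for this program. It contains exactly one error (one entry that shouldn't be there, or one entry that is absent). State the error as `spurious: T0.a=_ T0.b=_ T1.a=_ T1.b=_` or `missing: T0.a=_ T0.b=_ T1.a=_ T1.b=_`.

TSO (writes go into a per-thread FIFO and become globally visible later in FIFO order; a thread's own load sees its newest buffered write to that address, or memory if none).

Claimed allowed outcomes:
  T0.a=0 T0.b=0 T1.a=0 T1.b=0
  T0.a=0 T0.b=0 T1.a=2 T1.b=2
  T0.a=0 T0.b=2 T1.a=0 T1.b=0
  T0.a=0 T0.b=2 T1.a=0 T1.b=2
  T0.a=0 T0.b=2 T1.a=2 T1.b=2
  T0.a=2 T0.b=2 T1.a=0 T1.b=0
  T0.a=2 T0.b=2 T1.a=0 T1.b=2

missing: T0.a=0 T0.b=0 T1.a=0 T1.b=2

outcome vector order: (T0.a,T0.b,T1.a,T1.b)
TSO (8): 0000, 0002, 0022, 0200, 0202, 0222, 2200, 2202
TSO∖claimed = {0002}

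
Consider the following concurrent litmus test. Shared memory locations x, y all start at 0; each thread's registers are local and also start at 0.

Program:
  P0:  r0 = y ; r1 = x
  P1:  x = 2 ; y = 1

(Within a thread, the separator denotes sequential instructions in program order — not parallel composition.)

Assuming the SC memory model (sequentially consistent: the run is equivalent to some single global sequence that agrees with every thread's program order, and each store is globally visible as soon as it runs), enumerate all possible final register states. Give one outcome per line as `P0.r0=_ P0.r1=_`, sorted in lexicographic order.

P0.r0=0 P0.r1=0
P0.r0=0 P0.r1=2
P0.r0=1 P0.r1=2

outcome vector order: (P0.r0,P0.r1)
|SC outcomes| = 3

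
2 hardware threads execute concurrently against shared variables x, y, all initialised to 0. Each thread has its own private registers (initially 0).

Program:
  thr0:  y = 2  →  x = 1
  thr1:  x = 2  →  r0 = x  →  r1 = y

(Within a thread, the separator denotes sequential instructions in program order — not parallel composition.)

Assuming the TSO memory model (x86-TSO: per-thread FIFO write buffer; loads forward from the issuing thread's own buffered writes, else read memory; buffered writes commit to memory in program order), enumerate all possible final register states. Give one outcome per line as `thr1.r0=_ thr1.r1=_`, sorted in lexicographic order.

outcome vector order: (thr1.r0,thr1.r1)
|TSO outcomes| = 3

thr1.r0=1 thr1.r1=2
thr1.r0=2 thr1.r1=0
thr1.r0=2 thr1.r1=2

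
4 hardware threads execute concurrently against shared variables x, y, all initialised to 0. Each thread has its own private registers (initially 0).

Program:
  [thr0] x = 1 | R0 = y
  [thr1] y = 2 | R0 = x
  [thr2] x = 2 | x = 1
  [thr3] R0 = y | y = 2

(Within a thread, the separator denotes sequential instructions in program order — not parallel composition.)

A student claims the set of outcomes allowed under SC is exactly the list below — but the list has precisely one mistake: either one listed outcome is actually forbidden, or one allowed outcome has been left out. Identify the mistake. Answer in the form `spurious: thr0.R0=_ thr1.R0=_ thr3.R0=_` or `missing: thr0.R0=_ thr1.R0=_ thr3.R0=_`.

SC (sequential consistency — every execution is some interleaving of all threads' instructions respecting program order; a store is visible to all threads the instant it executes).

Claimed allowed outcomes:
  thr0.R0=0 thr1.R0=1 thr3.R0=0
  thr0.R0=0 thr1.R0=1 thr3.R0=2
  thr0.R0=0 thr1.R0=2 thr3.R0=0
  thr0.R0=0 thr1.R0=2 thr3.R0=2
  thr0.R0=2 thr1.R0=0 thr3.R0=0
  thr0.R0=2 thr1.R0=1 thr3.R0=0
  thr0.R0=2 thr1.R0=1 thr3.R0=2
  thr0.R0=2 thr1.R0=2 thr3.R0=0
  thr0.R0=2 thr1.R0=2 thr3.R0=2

missing: thr0.R0=2 thr1.R0=0 thr3.R0=2

outcome vector order: (thr0.R0,thr1.R0,thr3.R0)
under SC → 010 012 020 022 200 202 210 212 220 222
SC∖claimed = {202}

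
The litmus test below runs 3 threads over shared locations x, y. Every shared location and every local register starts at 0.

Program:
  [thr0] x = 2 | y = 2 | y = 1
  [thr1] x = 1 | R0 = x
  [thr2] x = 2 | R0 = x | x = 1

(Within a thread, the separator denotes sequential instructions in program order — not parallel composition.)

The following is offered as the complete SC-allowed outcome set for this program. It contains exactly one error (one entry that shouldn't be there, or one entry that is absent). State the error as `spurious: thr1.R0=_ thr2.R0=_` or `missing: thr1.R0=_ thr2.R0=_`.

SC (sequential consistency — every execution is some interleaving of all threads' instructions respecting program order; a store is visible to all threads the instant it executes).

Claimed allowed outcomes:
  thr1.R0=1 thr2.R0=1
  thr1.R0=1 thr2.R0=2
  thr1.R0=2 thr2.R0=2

missing: thr1.R0=2 thr2.R0=1

outcome vector order: (thr1.R0,thr2.R0)
SC (4): <1 1>, <1 2>, <2 1>, <2 2>
SC∖claimed = {<2 1>}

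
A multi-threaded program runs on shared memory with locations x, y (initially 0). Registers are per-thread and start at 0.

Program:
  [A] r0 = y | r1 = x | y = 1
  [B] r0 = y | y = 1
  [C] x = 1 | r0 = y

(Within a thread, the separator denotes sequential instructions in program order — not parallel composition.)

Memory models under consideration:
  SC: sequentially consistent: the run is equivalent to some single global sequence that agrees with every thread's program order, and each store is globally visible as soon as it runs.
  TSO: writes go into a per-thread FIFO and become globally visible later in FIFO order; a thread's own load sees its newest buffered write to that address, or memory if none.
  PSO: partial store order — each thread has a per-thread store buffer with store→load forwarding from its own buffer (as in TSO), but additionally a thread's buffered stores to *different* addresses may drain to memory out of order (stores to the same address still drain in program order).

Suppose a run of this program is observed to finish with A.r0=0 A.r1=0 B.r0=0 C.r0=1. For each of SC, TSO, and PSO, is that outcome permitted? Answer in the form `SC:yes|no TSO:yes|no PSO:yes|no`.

SC:yes TSO:yes PSO:yes

outcome vector order: (A.r0,A.r1,B.r0,C.r0)
under SC → <0 0 0 0>, <0 0 0 1>, <0 0 1 0>, <0 0 1 1>, <0 1 0 0>, <0 1 0 1>, <0 1 1 0>, <0 1 1 1>, <1 0 0 1>, <1 1 0 0>, <1 1 0 1>
under TSO → <0 0 0 0>, <0 0 0 1>, <0 0 1 0>, <0 0 1 1>, <0 1 0 0>, <0 1 0 1>, <0 1 1 0>, <0 1 1 1>, <1 0 0 0>, <1 0 0 1>, <1 1 0 0>, <1 1 0 1>
under PSO → <0 0 0 0>, <0 0 0 1>, <0 0 1 0>, <0 0 1 1>, <0 1 0 0>, <0 1 0 1>, <0 1 1 0>, <0 1 1 1>, <1 0 0 0>, <1 0 0 1>, <1 1 0 0>, <1 1 0 1>
target <0 0 0 1> ∈ {SC,TSO,PSO}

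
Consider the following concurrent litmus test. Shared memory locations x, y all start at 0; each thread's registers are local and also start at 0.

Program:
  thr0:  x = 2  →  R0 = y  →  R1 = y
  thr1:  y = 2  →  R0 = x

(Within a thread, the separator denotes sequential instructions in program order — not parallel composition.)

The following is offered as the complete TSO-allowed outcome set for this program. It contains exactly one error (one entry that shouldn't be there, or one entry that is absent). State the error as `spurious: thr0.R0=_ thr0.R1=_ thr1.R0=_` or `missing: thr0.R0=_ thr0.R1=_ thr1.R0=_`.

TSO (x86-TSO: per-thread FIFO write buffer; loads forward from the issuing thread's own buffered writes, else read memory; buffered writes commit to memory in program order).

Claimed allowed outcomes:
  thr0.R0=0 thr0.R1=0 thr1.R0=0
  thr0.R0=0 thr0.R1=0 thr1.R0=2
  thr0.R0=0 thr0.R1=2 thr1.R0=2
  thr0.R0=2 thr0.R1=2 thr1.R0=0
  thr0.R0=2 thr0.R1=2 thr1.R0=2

missing: thr0.R0=0 thr0.R1=2 thr1.R0=0

outcome vector order: (thr0.R0,thr0.R1,thr1.R0)
under TSO → 0/0/0, 0/0/2, 0/2/0, 0/2/2, 2/2/0, 2/2/2
TSO∖claimed = {0/2/0}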